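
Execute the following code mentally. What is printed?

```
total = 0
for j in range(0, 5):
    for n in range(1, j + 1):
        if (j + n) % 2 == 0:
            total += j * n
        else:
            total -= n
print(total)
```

34

j=1,n=1: even sum, total = 0+1 = 1
j=2,n=1: odd sum, total = 1-1 = 0
j=2,n=2: even sum, total = 0+4 = 4
j=3,n=1: even sum, total = 4+3 = 7
j=3,n=2: odd sum, total = 7-2 = 5
j=3,n=3: even sum, total = 5+9 = 14
j=4,n=1: odd sum, total = 14-1 = 13
j=4,n=2: even sum, total = 13+8 = 21
j=4,n=3: odd sum, total = 21-3 = 18
j=4,n=4: even sum, total = 18+16 = 34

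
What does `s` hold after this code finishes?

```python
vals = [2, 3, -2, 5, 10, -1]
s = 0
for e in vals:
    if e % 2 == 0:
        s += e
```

e=2: even, s = 0+2 = 2
e=3: not even
e=-2: even, s = 2+(-2) = 0
e=5: not even
e=10: even, s = 0+10 = 10
e=-1: not even

10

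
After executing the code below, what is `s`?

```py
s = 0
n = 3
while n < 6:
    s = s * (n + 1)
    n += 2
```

0

n=3: s = 0*4 = 0
n=5: s = 0*6 = 0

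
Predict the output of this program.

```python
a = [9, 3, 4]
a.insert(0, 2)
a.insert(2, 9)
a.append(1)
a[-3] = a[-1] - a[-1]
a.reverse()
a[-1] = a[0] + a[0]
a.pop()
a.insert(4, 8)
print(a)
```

insert 2 at 0 → [2, 9, 3, 4]
insert 9 at 2 → [2, 9, 9, 3, 4]
append 1 → [2, 9, 9, 3, 4, 1]
a[-3] = a[-1]-a[-1] = 1-1 = 0 → [2, 9, 9, 0, 4, 1]
reverse → [1, 4, 0, 9, 9, 2]
a[-1] = a[0]+a[0] = 1+1 = 2 → [1, 4, 0, 9, 9, 2]
pop() removes 2 → [1, 4, 0, 9, 9]
insert 8 at 4 → [1, 4, 0, 9, 8, 9]

[1, 4, 0, 9, 8, 9]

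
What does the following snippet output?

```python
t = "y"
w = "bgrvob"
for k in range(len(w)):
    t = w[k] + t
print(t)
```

k=0: prepend 'b' → 'by'
k=1: prepend 'g' → 'gby'
k=2: prepend 'r' → 'rgby'
k=3: prepend 'v' → 'vrgby'
k=4: prepend 'o' → 'ovrgby'
k=5: prepend 'b' → 'bovrgby'

bovrgby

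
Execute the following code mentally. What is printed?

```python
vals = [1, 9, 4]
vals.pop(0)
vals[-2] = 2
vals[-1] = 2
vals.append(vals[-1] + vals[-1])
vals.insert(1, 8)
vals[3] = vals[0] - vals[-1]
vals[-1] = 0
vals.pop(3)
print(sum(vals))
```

pop(0) removes 1 → [9, 4]
vals[-2] = 2 → [2, 4]
vals[-1] = 2 → [2, 2]
append vals[-1]+vals[-1] = 2+2 = 4 → [2, 2, 4]
insert 8 at 1 → [2, 8, 2, 4]
vals[3] = vals[0]-vals[-1] = 2-4 = -2 → [2, 8, 2, -2]
vals[-1] = 0 → [2, 8, 2, 0]
pop(3) removes 0 → [2, 8, 2]
sum = 12

12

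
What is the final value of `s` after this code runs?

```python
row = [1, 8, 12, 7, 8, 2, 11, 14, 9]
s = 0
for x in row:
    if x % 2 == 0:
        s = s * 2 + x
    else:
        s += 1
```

x=1: not even, s = 0+1 = 1
x=8: even, s = 1*2+8 = 10
x=12: even, s = 10*2+12 = 32
x=7: not even, s = 32+1 = 33
x=8: even, s = 33*2+8 = 74
x=2: even, s = 74*2+2 = 150
x=11: not even, s = 150+1 = 151
x=14: even, s = 151*2+14 = 316
x=9: not even, s = 316+1 = 317

317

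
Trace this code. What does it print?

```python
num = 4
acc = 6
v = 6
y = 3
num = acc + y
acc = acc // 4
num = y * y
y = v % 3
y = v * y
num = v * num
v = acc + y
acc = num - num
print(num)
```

num = 6+3 = 9
acc = 6//4 = 1
num = 3*3 = 9
y = 6%3 = 0
y = 6*0 = 0
num = 6*9 = 54
v = 1+0 = 1
acc = 54-54 = 0

54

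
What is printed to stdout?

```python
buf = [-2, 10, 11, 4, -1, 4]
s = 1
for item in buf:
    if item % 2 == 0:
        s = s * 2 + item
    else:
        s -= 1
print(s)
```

item=-2: even, s = 1*2+(-2) = 0
item=10: even, s = 0*2+10 = 10
item=11: not even, s = 10-1 = 9
item=4: even, s = 9*2+4 = 22
item=-1: not even, s = 22-1 = 21
item=4: even, s = 21*2+4 = 46

46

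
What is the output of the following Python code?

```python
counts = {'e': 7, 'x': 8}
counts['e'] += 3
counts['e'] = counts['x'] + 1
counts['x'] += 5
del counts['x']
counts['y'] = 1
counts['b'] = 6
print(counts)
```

{'e': 9, 'y': 1, 'b': 6}

counts['e'] = 7+3 = 10 → {'e': 10, 'x': 8}
counts['e'] = counts['x']+1 = 9 → {'e': 9, 'x': 8}
counts['x'] = 8+5 = 13 → {'e': 9, 'x': 13}
del 'x' → {'e': 9}
counts['y'] = 1 → {'e': 9, 'y': 1}
counts['b'] = 6 → {'e': 9, 'y': 1, 'b': 6}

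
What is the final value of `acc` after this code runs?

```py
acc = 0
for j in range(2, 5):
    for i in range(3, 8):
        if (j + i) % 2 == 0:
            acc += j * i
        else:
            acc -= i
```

65

j=2,i=3: odd sum, acc = 0-3 = -3
j=2,i=4: even sum, acc = (-3)+8 = 5
j=2,i=5: odd sum, acc = 5-5 = 0
j=2,i=6: even sum, acc = 0+12 = 12
j=2,i=7: odd sum, acc = 12-7 = 5
j=3,i=3: even sum, acc = 5+9 = 14
j=3,i=4: odd sum, acc = 14-4 = 10
j=3,i=5: even sum, acc = 10+15 = 25
j=3,i=6: odd sum, acc = 25-6 = 19
j=3,i=7: even sum, acc = 19+21 = 40
j=4,i=3: odd sum, acc = 40-3 = 37
j=4,i=4: even sum, acc = 37+16 = 53
j=4,i=5: odd sum, acc = 53-5 = 48
j=4,i=6: even sum, acc = 48+24 = 72
j=4,i=7: odd sum, acc = 72-7 = 65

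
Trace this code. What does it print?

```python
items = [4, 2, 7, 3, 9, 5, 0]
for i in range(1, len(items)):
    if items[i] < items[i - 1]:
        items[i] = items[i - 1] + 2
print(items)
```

i=1: 2<4, items[1] = 4+2 = 6 → [4, 6, 7, 3, 9, 5, 0]
i=2: 7>=6, unchanged → [4, 6, 7, 3, 9, 5, 0]
i=3: 3<7, items[3] = 7+2 = 9 → [4, 6, 7, 9, 9, 5, 0]
i=4: 9>=9, unchanged → [4, 6, 7, 9, 9, 5, 0]
i=5: 5<9, items[5] = 9+2 = 11 → [4, 6, 7, 9, 9, 11, 0]
i=6: 0<11, items[6] = 11+2 = 13 → [4, 6, 7, 9, 9, 11, 13]

[4, 6, 7, 9, 9, 11, 13]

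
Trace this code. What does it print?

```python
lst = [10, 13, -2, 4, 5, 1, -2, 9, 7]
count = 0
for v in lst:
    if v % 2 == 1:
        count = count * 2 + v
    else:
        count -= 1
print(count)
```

v=10: not odd, count = 0-1 = -1
v=13: odd, count = (-1)*2+13 = 11
v=-2: not odd, count = 11-1 = 10
v=4: not odd, count = 10-1 = 9
v=5: odd, count = 9*2+5 = 23
v=1: odd, count = 23*2+1 = 47
v=-2: not odd, count = 47-1 = 46
v=9: odd, count = 46*2+9 = 101
v=7: odd, count = 101*2+7 = 209

209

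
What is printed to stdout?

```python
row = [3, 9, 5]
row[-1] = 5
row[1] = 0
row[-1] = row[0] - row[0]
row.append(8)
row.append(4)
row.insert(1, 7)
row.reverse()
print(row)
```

row[-1] = 5 → [3, 9, 5]
row[1] = 0 → [3, 0, 5]
row[-1] = row[0]-row[0] = 3-3 = 0 → [3, 0, 0]
append 8 → [3, 0, 0, 8]
append 4 → [3, 0, 0, 8, 4]
insert 7 at 1 → [3, 7, 0, 0, 8, 4]
reverse → [4, 8, 0, 0, 7, 3]

[4, 8, 0, 0, 7, 3]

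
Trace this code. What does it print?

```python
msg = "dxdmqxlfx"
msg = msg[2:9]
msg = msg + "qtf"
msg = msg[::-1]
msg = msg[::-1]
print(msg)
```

dmqxlfxqtf

slice [2:9] → 'dmqxlfx'
+ 'qtf' → 'dmqxlfxqtf'
reverse → 'ftqxflxqmd'
reverse → 'dmqxlfxqtf'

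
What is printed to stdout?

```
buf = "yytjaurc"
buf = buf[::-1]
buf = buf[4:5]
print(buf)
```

j

reverse → 'cruajtyy'
slice [4:5] → 'j'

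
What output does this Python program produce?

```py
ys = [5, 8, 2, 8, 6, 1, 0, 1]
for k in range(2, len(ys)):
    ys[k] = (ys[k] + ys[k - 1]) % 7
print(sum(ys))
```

k=2: ys[2] = (2+8)%7 = 3 → [5, 8, 3, 8, 6, 1, 0, 1]
k=3: ys[3] = (8+3)%7 = 4 → [5, 8, 3, 4, 6, 1, 0, 1]
k=4: ys[4] = (6+4)%7 = 3 → [5, 8, 3, 4, 3, 1, 0, 1]
k=5: ys[5] = (1+3)%7 = 4 → [5, 8, 3, 4, 3, 4, 0, 1]
k=6: ys[6] = (0+4)%7 = 4 → [5, 8, 3, 4, 3, 4, 4, 1]
k=7: ys[7] = (1+4)%7 = 5 → [5, 8, 3, 4, 3, 4, 4, 5]
sum = 36

36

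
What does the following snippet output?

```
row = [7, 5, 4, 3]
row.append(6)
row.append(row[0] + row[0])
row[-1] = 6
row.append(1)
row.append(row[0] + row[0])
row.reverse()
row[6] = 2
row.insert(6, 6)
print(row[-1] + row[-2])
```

9

append 6 → [7, 5, 4, 3, 6]
append row[0]+row[0] = 7+7 = 14 → [7, 5, 4, 3, 6, 14]
row[-1] = 6 → [7, 5, 4, 3, 6, 6]
append 1 → [7, 5, 4, 3, 6, 6, 1]
append row[0]+row[0] = 7+7 = 14 → [7, 5, 4, 3, 6, 6, 1, 14]
reverse → [14, 1, 6, 6, 3, 4, 5, 7]
row[6] = 2 → [14, 1, 6, 6, 3, 4, 2, 7]
insert 6 at 6 → [14, 1, 6, 6, 3, 4, 6, 2, 7]
row[-1]+row[-2] = 7+2 = 9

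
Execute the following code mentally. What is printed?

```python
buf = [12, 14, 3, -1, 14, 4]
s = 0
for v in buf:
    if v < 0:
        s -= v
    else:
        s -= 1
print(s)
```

-4

v=12: not <0, s = 0-1 = -1
v=14: not <0, s = (-1)-1 = -2
v=3: not <0, s = (-2)-1 = -3
v=-1: <0, s = (-3)-(-1) = -2
v=14: not <0, s = (-2)-1 = -3
v=4: not <0, s = (-3)-1 = -4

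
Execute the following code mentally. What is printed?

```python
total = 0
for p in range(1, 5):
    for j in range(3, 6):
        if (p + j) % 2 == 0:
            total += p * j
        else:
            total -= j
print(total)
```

32

p=1,j=3: even sum, total = 0+3 = 3
p=1,j=4: odd sum, total = 3-4 = -1
p=1,j=5: even sum, total = (-1)+5 = 4
p=2,j=3: odd sum, total = 4-3 = 1
p=2,j=4: even sum, total = 1+8 = 9
p=2,j=5: odd sum, total = 9-5 = 4
p=3,j=3: even sum, total = 4+9 = 13
p=3,j=4: odd sum, total = 13-4 = 9
p=3,j=5: even sum, total = 9+15 = 24
p=4,j=3: odd sum, total = 24-3 = 21
p=4,j=4: even sum, total = 21+16 = 37
p=4,j=5: odd sum, total = 37-5 = 32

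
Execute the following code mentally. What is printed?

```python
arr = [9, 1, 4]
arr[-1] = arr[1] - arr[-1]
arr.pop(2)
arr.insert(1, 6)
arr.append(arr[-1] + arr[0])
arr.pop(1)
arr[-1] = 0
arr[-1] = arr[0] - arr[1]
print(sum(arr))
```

18

arr[-1] = arr[1]-arr[-1] = 1-4 = -3 → [9, 1, -3]
pop(2) removes -3 → [9, 1]
insert 6 at 1 → [9, 6, 1]
append arr[-1]+arr[0] = 1+9 = 10 → [9, 6, 1, 10]
pop(1) removes 6 → [9, 1, 10]
arr[-1] = 0 → [9, 1, 0]
arr[-1] = arr[0]-arr[1] = 9-1 = 8 → [9, 1, 8]
sum = 18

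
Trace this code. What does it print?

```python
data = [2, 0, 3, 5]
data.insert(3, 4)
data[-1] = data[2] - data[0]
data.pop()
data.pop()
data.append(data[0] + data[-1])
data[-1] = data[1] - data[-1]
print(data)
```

insert 4 at 3 → [2, 0, 3, 4, 5]
data[-1] = data[2]-data[0] = 3-2 = 1 → [2, 0, 3, 4, 1]
pop() removes 1 → [2, 0, 3, 4]
pop() removes 4 → [2, 0, 3]
append data[0]+data[-1] = 2+3 = 5 → [2, 0, 3, 5]
data[-1] = data[1]-data[-1] = 0-5 = -5 → [2, 0, 3, -5]

[2, 0, 3, -5]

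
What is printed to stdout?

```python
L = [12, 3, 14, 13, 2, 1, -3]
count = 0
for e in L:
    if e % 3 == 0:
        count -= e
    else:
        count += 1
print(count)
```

e=12: %3==0, count = 0-12 = -12
e=3: %3==0, count = (-12)-3 = -15
e=14: not %3==0, count = (-15)+1 = -14
e=13: not %3==0, count = (-14)+1 = -13
e=2: not %3==0, count = (-13)+1 = -12
e=1: not %3==0, count = (-12)+1 = -11
e=-3: %3==0, count = (-11)-(-3) = -8

-8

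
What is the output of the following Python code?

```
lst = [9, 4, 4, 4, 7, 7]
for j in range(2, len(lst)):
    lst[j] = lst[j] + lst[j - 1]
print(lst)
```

[9, 4, 8, 12, 19, 26]

j=2: lst[2] = 4+4 = 8 → [9, 4, 8, 4, 7, 7]
j=3: lst[3] = 4+8 = 12 → [9, 4, 8, 12, 7, 7]
j=4: lst[4] = 7+12 = 19 → [9, 4, 8, 12, 19, 7]
j=5: lst[5] = 7+19 = 26 → [9, 4, 8, 12, 19, 26]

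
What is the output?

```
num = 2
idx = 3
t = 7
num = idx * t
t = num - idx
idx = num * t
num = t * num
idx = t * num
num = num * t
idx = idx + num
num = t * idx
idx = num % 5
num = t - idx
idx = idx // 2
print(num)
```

num = 3*7 = 21
t = 21-3 = 18
idx = 21*18 = 378
num = 18*21 = 378
idx = 18*378 = 6804
num = 378*18 = 6804
idx = 6804+6804 = 13608
num = 18*13608 = 244944
idx = 244944%5 = 4
num = 18-4 = 14
idx = 4//2 = 2

14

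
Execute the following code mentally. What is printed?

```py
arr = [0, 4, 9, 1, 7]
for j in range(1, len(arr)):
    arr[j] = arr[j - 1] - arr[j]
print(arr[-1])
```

j=1: arr[1] = 0-4 = -4 → [0, -4, 9, 1, 7]
j=2: arr[2] = (-4)-9 = -13 → [0, -4, -13, 1, 7]
j=3: arr[3] = (-13)-1 = -14 → [0, -4, -13, -14, 7]
j=4: arr[4] = (-14)-7 = -21 → [0, -4, -13, -14, -21]

-21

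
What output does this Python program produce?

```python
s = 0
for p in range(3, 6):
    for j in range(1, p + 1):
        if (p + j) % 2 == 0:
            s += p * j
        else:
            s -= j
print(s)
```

69

p=3,j=1: even sum, s = 0+3 = 3
p=3,j=2: odd sum, s = 3-2 = 1
p=3,j=3: even sum, s = 1+9 = 10
p=4,j=1: odd sum, s = 10-1 = 9
p=4,j=2: even sum, s = 9+8 = 17
p=4,j=3: odd sum, s = 17-3 = 14
p=4,j=4: even sum, s = 14+16 = 30
p=5,j=1: even sum, s = 30+5 = 35
p=5,j=2: odd sum, s = 35-2 = 33
p=5,j=3: even sum, s = 33+15 = 48
p=5,j=4: odd sum, s = 48-4 = 44
p=5,j=5: even sum, s = 44+25 = 69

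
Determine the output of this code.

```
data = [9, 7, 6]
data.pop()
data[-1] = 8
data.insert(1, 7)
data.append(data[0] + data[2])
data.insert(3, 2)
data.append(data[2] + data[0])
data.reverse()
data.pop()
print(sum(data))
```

pop() removes 6 → [9, 7]
data[-1] = 8 → [9, 8]
insert 7 at 1 → [9, 7, 8]
append data[0]+data[2] = 9+8 = 17 → [9, 7, 8, 17]
insert 2 at 3 → [9, 7, 8, 2, 17]
append data[2]+data[0] = 8+9 = 17 → [9, 7, 8, 2, 17, 17]
reverse → [17, 17, 2, 8, 7, 9]
pop() removes 9 → [17, 17, 2, 8, 7]
sum = 51

51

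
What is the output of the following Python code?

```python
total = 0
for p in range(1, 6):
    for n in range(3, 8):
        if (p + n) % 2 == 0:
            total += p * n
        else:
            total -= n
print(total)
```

135

p=1,n=3: even sum, total = 0+3 = 3
p=1,n=4: odd sum, total = 3-4 = -1
p=1,n=5: even sum, total = (-1)+5 = 4
p=1,n=6: odd sum, total = 4-6 = -2
p=1,n=7: even sum, total = (-2)+7 = 5
p=2,n=3: odd sum, total = 5-3 = 2
p=2,n=4: even sum, total = 2+8 = 10
p=2,n=5: odd sum, total = 10-5 = 5
p=2,n=6: even sum, total = 5+12 = 17
p=2,n=7: odd sum, total = 17-7 = 10
p=3,n=3: even sum, total = 10+9 = 19
p=3,n=4: odd sum, total = 19-4 = 15
p=3,n=5: even sum, total = 15+15 = 30
p=3,n=6: odd sum, total = 30-6 = 24
p=3,n=7: even sum, total = 24+21 = 45
p=4,n=3: odd sum, total = 45-3 = 42
p=4,n=4: even sum, total = 42+16 = 58
p=4,n=5: odd sum, total = 58-5 = 53
p=4,n=6: even sum, total = 53+24 = 77
p=4,n=7: odd sum, total = 77-7 = 70
p=5,n=3: even sum, total = 70+15 = 85
p=5,n=4: odd sum, total = 85-4 = 81
p=5,n=5: even sum, total = 81+25 = 106
p=5,n=6: odd sum, total = 106-6 = 100
p=5,n=7: even sum, total = 100+35 = 135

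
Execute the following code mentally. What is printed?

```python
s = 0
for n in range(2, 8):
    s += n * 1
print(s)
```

27

n=2: s = 0+2*1 = 2
n=3: s = 2+3*1 = 5
n=4: s = 5+4*1 = 9
n=5: s = 9+5*1 = 14
n=6: s = 14+6*1 = 20
n=7: s = 20+7*1 = 27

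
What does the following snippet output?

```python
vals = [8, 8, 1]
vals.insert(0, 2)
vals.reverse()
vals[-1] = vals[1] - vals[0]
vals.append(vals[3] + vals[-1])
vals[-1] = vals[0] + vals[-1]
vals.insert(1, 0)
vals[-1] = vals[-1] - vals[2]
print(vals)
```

insert 2 at 0 → [2, 8, 8, 1]
reverse → [1, 8, 8, 2]
vals[-1] = vals[1]-vals[0] = 8-1 = 7 → [1, 8, 8, 7]
append vals[3]+vals[-1] = 7+7 = 14 → [1, 8, 8, 7, 14]
vals[-1] = vals[0]+vals[-1] = 1+14 = 15 → [1, 8, 8, 7, 15]
insert 0 at 1 → [1, 0, 8, 8, 7, 15]
vals[-1] = vals[-1]-vals[2] = 15-8 = 7 → [1, 0, 8, 8, 7, 7]

[1, 0, 8, 8, 7, 7]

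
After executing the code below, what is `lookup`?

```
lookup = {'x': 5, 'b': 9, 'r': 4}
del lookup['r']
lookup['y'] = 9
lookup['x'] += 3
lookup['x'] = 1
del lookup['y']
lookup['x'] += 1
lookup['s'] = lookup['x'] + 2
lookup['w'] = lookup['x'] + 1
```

{'x': 2, 'b': 9, 's': 4, 'w': 3}

del 'r' → {'x': 5, 'b': 9}
lookup['y'] = 9 → {'x': 5, 'b': 9, 'y': 9}
lookup['x'] = 5+3 = 8 → {'x': 8, 'b': 9, 'y': 9}
lookup['x'] = 1 → {'x': 1, 'b': 9, 'y': 9}
del 'y' → {'x': 1, 'b': 9}
lookup['x'] = 1+1 = 2 → {'x': 2, 'b': 9}
lookup['s'] = lookup['x']+2 = 4 → {'x': 2, 'b': 9, 's': 4}
lookup['w'] = lookup['x']+1 = 3 → {'x': 2, 'b': 9, 's': 4, 'w': 3}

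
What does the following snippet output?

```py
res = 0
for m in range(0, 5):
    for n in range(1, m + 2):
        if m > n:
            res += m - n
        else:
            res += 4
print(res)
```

46

m=0,n=1: not 0>1, res = 0+4 = 4
m=1,n=1: not 1>1, res = 4+4 = 8
m=1,n=2: not 1>2, res = 8+4 = 12
m=2,n=1: 2>1, res = 12+1 = 13
m=2,n=2: not 2>2, res = 13+4 = 17
m=2,n=3: not 2>3, res = 17+4 = 21
m=3,n=1: 3>1, res = 21+2 = 23
m=3,n=2: 3>2, res = 23+1 = 24
m=3,n=3: not 3>3, res = 24+4 = 28
m=3,n=4: not 3>4, res = 28+4 = 32
m=4,n=1: 4>1, res = 32+3 = 35
m=4,n=2: 4>2, res = 35+2 = 37
m=4,n=3: 4>3, res = 37+1 = 38
m=4,n=4: not 4>4, res = 38+4 = 42
m=4,n=5: not 4>5, res = 42+4 = 46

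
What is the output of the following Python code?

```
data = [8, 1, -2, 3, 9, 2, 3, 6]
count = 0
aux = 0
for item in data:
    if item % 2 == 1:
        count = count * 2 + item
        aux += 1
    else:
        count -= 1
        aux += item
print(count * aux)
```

item=8: not odd, count = 0-1 = -1; aux=8
item=1: odd, count = (-1)*2+1 = -1; aux=9
item=-2: not odd, count = (-1)-1 = -2; aux=7
item=3: odd, count = (-2)*2+3 = -1; aux=8
item=9: odd, count = (-1)*2+9 = 7; aux=9
item=2: not odd, count = 7-1 = 6; aux=11
item=3: odd, count = 6*2+3 = 15; aux=12
item=6: not odd, count = 15-1 = 14; aux=18
count*aux = 14*18 = 252

252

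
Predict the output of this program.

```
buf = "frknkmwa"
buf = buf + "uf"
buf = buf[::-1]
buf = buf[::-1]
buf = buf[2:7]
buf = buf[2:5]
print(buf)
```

+ 'uf' → 'frknkmwauf'
reverse → 'fuawmknkrf'
reverse → 'frknkmwauf'
slice [2:7] → 'knkmw'
slice [2:5] → 'kmw'

kmw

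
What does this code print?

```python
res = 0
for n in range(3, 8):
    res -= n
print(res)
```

n=3: res = 0-3 = -3
n=4: res = (-3)-4 = -7
n=5: res = (-7)-5 = -12
n=6: res = (-12)-6 = -18
n=7: res = (-18)-7 = -25

-25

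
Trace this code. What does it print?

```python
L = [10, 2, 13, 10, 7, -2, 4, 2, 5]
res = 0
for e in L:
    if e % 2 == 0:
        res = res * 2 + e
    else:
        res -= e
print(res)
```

165

e=10: even, res = 0*2+10 = 10
e=2: even, res = 10*2+2 = 22
e=13: not even, res = 22-13 = 9
e=10: even, res = 9*2+10 = 28
e=7: not even, res = 28-7 = 21
e=-2: even, res = 21*2+(-2) = 40
e=4: even, res = 40*2+4 = 84
e=2: even, res = 84*2+2 = 170
e=5: not even, res = 170-5 = 165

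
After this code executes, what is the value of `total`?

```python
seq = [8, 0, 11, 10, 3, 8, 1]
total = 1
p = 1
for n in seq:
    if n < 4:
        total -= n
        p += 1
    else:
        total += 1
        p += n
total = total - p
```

-40

n=8: not <4, total = 1+1 = 2; p=9
n=0: <4, total = 2-0 = 2; p=10
n=11: not <4, total = 2+1 = 3; p=21
n=10: not <4, total = 3+1 = 4; p=31
n=3: <4, total = 4-3 = 1; p=32
n=8: not <4, total = 1+1 = 2; p=40
n=1: <4, total = 2-1 = 1; p=41
total-p = 1-41 = -40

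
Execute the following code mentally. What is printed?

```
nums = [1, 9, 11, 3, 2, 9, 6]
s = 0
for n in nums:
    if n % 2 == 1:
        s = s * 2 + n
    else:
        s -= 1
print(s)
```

n=1: odd, s = 0*2+1 = 1
n=9: odd, s = 1*2+9 = 11
n=11: odd, s = 11*2+11 = 33
n=3: odd, s = 33*2+3 = 69
n=2: not odd, s = 69-1 = 68
n=9: odd, s = 68*2+9 = 145
n=6: not odd, s = 145-1 = 144

144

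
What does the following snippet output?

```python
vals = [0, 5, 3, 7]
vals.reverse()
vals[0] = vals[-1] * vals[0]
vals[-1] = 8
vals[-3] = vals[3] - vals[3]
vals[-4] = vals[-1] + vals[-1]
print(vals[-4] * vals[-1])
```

reverse → [7, 3, 5, 0]
vals[0] = vals[-1]*vals[0] = 0*7 = 0 → [0, 3, 5, 0]
vals[-1] = 8 → [0, 3, 5, 8]
vals[-3] = vals[3]-vals[3] = 8-8 = 0 → [0, 0, 5, 8]
vals[-4] = vals[-1]+vals[-1] = 8+8 = 16 → [16, 0, 5, 8]
vals[-4]*vals[-1] = 16*8 = 128

128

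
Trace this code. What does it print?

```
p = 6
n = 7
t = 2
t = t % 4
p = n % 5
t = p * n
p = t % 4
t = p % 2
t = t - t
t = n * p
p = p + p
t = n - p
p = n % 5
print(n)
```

7

t = 2%4 = 2
p = 7%5 = 2
t = 2*7 = 14
p = 14%4 = 2
t = 2%2 = 0
t = 0-0 = 0
t = 7*2 = 14
p = 2+2 = 4
t = 7-4 = 3
p = 7%5 = 2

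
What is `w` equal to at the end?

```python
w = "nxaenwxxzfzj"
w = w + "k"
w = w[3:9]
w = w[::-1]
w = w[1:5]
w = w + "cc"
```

+ 'k' → 'nxaenwxxzfzjk'
slice [3:9] → 'enwxxz'
reverse → 'zxxwne'
slice [1:5] → 'xxwn'
+ 'cc' → 'xxwncc'

'xxwncc'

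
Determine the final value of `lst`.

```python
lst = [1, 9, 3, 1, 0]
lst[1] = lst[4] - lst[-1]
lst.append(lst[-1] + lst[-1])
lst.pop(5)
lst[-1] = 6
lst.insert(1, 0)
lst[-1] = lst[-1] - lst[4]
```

[1, 0, 0, 3, 1, 5]

lst[1] = lst[4]-lst[-1] = 0-0 = 0 → [1, 0, 3, 1, 0]
append lst[-1]+lst[-1] = 0+0 = 0 → [1, 0, 3, 1, 0, 0]
pop(5) removes 0 → [1, 0, 3, 1, 0]
lst[-1] = 6 → [1, 0, 3, 1, 6]
insert 0 at 1 → [1, 0, 0, 3, 1, 6]
lst[-1] = lst[-1]-lst[4] = 6-1 = 5 → [1, 0, 0, 3, 1, 5]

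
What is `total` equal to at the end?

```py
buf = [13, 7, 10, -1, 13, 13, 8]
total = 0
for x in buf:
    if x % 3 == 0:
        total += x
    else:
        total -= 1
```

x=13: not %3==0, total = 0-1 = -1
x=7: not %3==0, total = (-1)-1 = -2
x=10: not %3==0, total = (-2)-1 = -3
x=-1: not %3==0, total = (-3)-1 = -4
x=13: not %3==0, total = (-4)-1 = -5
x=13: not %3==0, total = (-5)-1 = -6
x=8: not %3==0, total = (-6)-1 = -7

-7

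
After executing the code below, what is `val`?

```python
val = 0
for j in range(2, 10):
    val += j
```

j=2: val = 0+2 = 2
j=3: val = 2+3 = 5
j=4: val = 5+4 = 9
j=5: val = 9+5 = 14
j=6: val = 14+6 = 20
j=7: val = 20+7 = 27
j=8: val = 27+8 = 35
j=9: val = 35+9 = 44

44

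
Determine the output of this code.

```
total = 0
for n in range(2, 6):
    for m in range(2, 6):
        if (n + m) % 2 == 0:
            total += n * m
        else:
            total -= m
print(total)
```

72

n=2,m=2: even sum, total = 0+4 = 4
n=2,m=3: odd sum, total = 4-3 = 1
n=2,m=4: even sum, total = 1+8 = 9
n=2,m=5: odd sum, total = 9-5 = 4
n=3,m=2: odd sum, total = 4-2 = 2
n=3,m=3: even sum, total = 2+9 = 11
n=3,m=4: odd sum, total = 11-4 = 7
n=3,m=5: even sum, total = 7+15 = 22
n=4,m=2: even sum, total = 22+8 = 30
n=4,m=3: odd sum, total = 30-3 = 27
n=4,m=4: even sum, total = 27+16 = 43
n=4,m=5: odd sum, total = 43-5 = 38
n=5,m=2: odd sum, total = 38-2 = 36
n=5,m=3: even sum, total = 36+15 = 51
n=5,m=4: odd sum, total = 51-4 = 47
n=5,m=5: even sum, total = 47+25 = 72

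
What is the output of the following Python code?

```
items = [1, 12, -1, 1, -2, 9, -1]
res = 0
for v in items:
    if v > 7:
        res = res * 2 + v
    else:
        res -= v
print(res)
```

v=1: not >7, res = 0-1 = -1
v=12: >7, res = (-1)*2+12 = 10
v=-1: not >7, res = 10-(-1) = 11
v=1: not >7, res = 11-1 = 10
v=-2: not >7, res = 10-(-2) = 12
v=9: >7, res = 12*2+9 = 33
v=-1: not >7, res = 33-(-1) = 34

34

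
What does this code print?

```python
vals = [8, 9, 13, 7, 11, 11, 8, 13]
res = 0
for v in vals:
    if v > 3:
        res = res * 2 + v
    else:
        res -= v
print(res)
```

2289

v=8: >3, res = 0*2+8 = 8
v=9: >3, res = 8*2+9 = 25
v=13: >3, res = 25*2+13 = 63
v=7: >3, res = 63*2+7 = 133
v=11: >3, res = 133*2+11 = 277
v=11: >3, res = 277*2+11 = 565
v=8: >3, res = 565*2+8 = 1138
v=13: >3, res = 1138*2+13 = 2289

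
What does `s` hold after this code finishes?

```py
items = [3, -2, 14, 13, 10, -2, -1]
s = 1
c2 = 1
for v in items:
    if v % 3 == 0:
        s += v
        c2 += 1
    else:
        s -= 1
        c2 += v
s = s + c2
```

32

v=3: %3==0, s = 1+3 = 4; c2=2
v=-2: not %3==0, s = 4-1 = 3; c2=0
v=14: not %3==0, s = 3-1 = 2; c2=14
v=13: not %3==0, s = 2-1 = 1; c2=27
v=10: not %3==0, s = 1-1 = 0; c2=37
v=-2: not %3==0, s = 0-1 = -1; c2=35
v=-1: not %3==0, s = (-1)-1 = -2; c2=34
s+c2 = (-2)+34 = 32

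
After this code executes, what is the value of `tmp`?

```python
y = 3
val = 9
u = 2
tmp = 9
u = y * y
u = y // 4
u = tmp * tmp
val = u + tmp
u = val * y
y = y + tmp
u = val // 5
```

9

u = 3*3 = 9
u = 3//4 = 0
u = 9*9 = 81
val = 81+9 = 90
u = 90*3 = 270
y = 3+9 = 12
u = 90//5 = 18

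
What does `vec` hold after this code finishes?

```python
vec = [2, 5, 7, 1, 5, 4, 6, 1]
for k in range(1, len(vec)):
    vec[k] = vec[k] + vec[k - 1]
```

[2, 7, 14, 15, 20, 24, 30, 31]

k=1: vec[1] = 5+2 = 7 → [2, 7, 7, 1, 5, 4, 6, 1]
k=2: vec[2] = 7+7 = 14 → [2, 7, 14, 1, 5, 4, 6, 1]
k=3: vec[3] = 1+14 = 15 → [2, 7, 14, 15, 5, 4, 6, 1]
k=4: vec[4] = 5+15 = 20 → [2, 7, 14, 15, 20, 4, 6, 1]
k=5: vec[5] = 4+20 = 24 → [2, 7, 14, 15, 20, 24, 6, 1]
k=6: vec[6] = 6+24 = 30 → [2, 7, 14, 15, 20, 24, 30, 1]
k=7: vec[7] = 1+30 = 31 → [2, 7, 14, 15, 20, 24, 30, 31]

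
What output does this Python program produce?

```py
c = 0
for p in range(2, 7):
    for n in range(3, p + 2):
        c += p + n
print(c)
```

p=2,n=3: c = 0+5 = 5
p=3,n=3: c = 5+6 = 11
p=3,n=4: c = 11+7 = 18
p=4,n=3: c = 18+7 = 25
p=4,n=4: c = 25+8 = 33
p=4,n=5: c = 33+9 = 42
p=5,n=3: c = 42+8 = 50
p=5,n=4: c = 50+9 = 59
p=5,n=5: c = 59+10 = 69
p=5,n=6: c = 69+11 = 80
p=6,n=3: c = 80+9 = 89
p=6,n=4: c = 89+10 = 99
p=6,n=5: c = 99+11 = 110
p=6,n=6: c = 110+12 = 122
p=6,n=7: c = 122+13 = 135

135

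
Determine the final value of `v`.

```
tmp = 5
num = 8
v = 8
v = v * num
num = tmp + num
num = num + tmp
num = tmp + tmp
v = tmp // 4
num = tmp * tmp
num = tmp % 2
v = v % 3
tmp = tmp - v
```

1

v = 8*8 = 64
num = 5+8 = 13
num = 13+5 = 18
num = 5+5 = 10
v = 5//4 = 1
num = 5*5 = 25
num = 5%2 = 1
v = 1%3 = 1
tmp = 5-1 = 4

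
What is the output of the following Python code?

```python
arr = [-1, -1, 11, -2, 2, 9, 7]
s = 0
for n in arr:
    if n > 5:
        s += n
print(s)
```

n=-1: not >5
n=-1: not >5
n=11: >5, s = 0+11 = 11
n=-2: not >5
n=2: not >5
n=9: >5, s = 11+9 = 20
n=7: >5, s = 20+7 = 27

27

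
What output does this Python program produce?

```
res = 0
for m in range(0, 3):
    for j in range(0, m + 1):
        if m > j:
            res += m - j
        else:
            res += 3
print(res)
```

m=0,j=0: not 0>0, res = 0+3 = 3
m=1,j=0: 1>0, res = 3+1 = 4
m=1,j=1: not 1>1, res = 4+3 = 7
m=2,j=0: 2>0, res = 7+2 = 9
m=2,j=1: 2>1, res = 9+1 = 10
m=2,j=2: not 2>2, res = 10+3 = 13

13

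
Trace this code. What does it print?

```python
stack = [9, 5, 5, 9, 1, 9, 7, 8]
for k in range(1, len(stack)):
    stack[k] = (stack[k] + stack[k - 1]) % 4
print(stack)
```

[9, 2, 3, 0, 1, 2, 1, 1]

k=1: stack[1] = (5+9)%4 = 2 → [9, 2, 5, 9, 1, 9, 7, 8]
k=2: stack[2] = (5+2)%4 = 3 → [9, 2, 3, 9, 1, 9, 7, 8]
k=3: stack[3] = (9+3)%4 = 0 → [9, 2, 3, 0, 1, 9, 7, 8]
k=4: stack[4] = (1+0)%4 = 1 → [9, 2, 3, 0, 1, 9, 7, 8]
k=5: stack[5] = (9+1)%4 = 2 → [9, 2, 3, 0, 1, 2, 7, 8]
k=6: stack[6] = (7+2)%4 = 1 → [9, 2, 3, 0, 1, 2, 1, 8]
k=7: stack[7] = (8+1)%4 = 1 → [9, 2, 3, 0, 1, 2, 1, 1]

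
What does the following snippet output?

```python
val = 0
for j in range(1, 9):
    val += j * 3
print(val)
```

j=1: val = 0+1*3 = 3
j=2: val = 3+2*3 = 9
j=3: val = 9+3*3 = 18
j=4: val = 18+4*3 = 30
j=5: val = 30+5*3 = 45
j=6: val = 45+6*3 = 63
j=7: val = 63+7*3 = 84
j=8: val = 84+8*3 = 108

108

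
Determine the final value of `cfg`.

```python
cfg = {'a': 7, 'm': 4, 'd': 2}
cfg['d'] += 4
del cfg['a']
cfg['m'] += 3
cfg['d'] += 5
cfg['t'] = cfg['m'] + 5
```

{'m': 7, 'd': 11, 't': 12}

cfg['d'] = 2+4 = 6 → {'a': 7, 'm': 4, 'd': 6}
del 'a' → {'m': 4, 'd': 6}
cfg['m'] = 4+3 = 7 → {'m': 7, 'd': 6}
cfg['d'] = 6+5 = 11 → {'m': 7, 'd': 11}
cfg['t'] = cfg['m']+5 = 12 → {'m': 7, 'd': 11, 't': 12}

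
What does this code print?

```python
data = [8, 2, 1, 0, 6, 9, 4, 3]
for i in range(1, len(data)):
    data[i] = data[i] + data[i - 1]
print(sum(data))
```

i=1: data[1] = 2+8 = 10 → [8, 10, 1, 0, 6, 9, 4, 3]
i=2: data[2] = 1+10 = 11 → [8, 10, 11, 0, 6, 9, 4, 3]
i=3: data[3] = 0+11 = 11 → [8, 10, 11, 11, 6, 9, 4, 3]
i=4: data[4] = 6+11 = 17 → [8, 10, 11, 11, 17, 9, 4, 3]
i=5: data[5] = 9+17 = 26 → [8, 10, 11, 11, 17, 26, 4, 3]
i=6: data[6] = 4+26 = 30 → [8, 10, 11, 11, 17, 26, 30, 3]
i=7: data[7] = 3+30 = 33 → [8, 10, 11, 11, 17, 26, 30, 33]
sum = 146

146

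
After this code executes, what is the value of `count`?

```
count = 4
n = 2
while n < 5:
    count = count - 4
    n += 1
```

-8

n=2: count = 4-4 = 0
n=3: count = 0-4 = -4
n=4: count = (-4)-4 = -8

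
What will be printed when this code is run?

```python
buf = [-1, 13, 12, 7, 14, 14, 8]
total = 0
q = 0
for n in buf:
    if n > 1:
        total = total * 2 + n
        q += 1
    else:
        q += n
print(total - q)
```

n=-1: not >1; q=-1
n=13: >1, total = 0*2+13 = 13; q=0
n=12: >1, total = 13*2+12 = 38; q=1
n=7: >1, total = 38*2+7 = 83; q=2
n=14: >1, total = 83*2+14 = 180; q=3
n=14: >1, total = 180*2+14 = 374; q=4
n=8: >1, total = 374*2+8 = 756; q=5
total-q = 756-5 = 751

751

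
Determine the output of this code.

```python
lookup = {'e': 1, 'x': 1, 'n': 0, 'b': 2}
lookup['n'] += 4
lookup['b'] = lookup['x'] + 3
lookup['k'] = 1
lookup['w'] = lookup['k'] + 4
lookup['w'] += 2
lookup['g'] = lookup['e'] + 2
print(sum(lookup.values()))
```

lookup['n'] = 0+4 = 4 → {'e': 1, 'x': 1, 'n': 4, 'b': 2}
lookup['b'] = lookup['x']+3 = 4 → {'e': 1, 'x': 1, 'n': 4, 'b': 4}
lookup['k'] = 1 → {'e': 1, 'x': 1, 'n': 4, 'b': 4, 'k': 1}
lookup['w'] = lookup['k']+4 = 5 → {'e': 1, 'x': 1, 'n': 4, 'b': 4, 'k': 1, 'w': 5}
lookup['w'] = 5+2 = 7 → {'e': 1, 'x': 1, 'n': 4, 'b': 4, 'k': 1, 'w': 7}
lookup['g'] = lookup['e']+2 = 3 → {'e': 1, 'x': 1, 'n': 4, 'b': 4, 'k': 1, 'w': 7, 'g': 3}
sum of values = 21

21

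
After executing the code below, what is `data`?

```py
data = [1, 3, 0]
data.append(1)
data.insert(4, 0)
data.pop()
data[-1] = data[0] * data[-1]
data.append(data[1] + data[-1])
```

[1, 3, 0, 1, 4]

append 1 → [1, 3, 0, 1]
insert 0 at 4 → [1, 3, 0, 1, 0]
pop() removes 0 → [1, 3, 0, 1]
data[-1] = data[0]*data[-1] = 1*1 = 1 → [1, 3, 0, 1]
append data[1]+data[-1] = 3+1 = 4 → [1, 3, 0, 1, 4]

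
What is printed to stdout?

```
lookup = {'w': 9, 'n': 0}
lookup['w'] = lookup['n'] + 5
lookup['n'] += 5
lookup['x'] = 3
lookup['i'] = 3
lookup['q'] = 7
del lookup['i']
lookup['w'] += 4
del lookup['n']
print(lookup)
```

lookup['w'] = lookup['n']+5 = 5 → {'w': 5, 'n': 0}
lookup['n'] = 0+5 = 5 → {'w': 5, 'n': 5}
lookup['x'] = 3 → {'w': 5, 'n': 5, 'x': 3}
lookup['i'] = 3 → {'w': 5, 'n': 5, 'x': 3, 'i': 3}
lookup['q'] = 7 → {'w': 5, 'n': 5, 'x': 3, 'i': 3, 'q': 7}
del 'i' → {'w': 5, 'n': 5, 'x': 3, 'q': 7}
lookup['w'] = 5+4 = 9 → {'w': 9, 'n': 5, 'x': 3, 'q': 7}
del 'n' → {'w': 9, 'x': 3, 'q': 7}

{'w': 9, 'x': 3, 'q': 7}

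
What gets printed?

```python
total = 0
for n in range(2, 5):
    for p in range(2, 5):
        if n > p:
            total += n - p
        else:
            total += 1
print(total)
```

n=2,p=2: not 2>2, total = 0+1 = 1
n=2,p=3: not 2>3, total = 1+1 = 2
n=2,p=4: not 2>4, total = 2+1 = 3
n=3,p=2: 3>2, total = 3+1 = 4
n=3,p=3: not 3>3, total = 4+1 = 5
n=3,p=4: not 3>4, total = 5+1 = 6
n=4,p=2: 4>2, total = 6+2 = 8
n=4,p=3: 4>3, total = 8+1 = 9
n=4,p=4: not 4>4, total = 9+1 = 10

10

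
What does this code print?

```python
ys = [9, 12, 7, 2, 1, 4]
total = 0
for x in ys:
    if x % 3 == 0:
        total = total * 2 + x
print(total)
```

30

x=9: %3==0, total = 0*2+9 = 9
x=12: %3==0, total = 9*2+12 = 30
x=7: not %3==0
x=2: not %3==0
x=1: not %3==0
x=4: not %3==0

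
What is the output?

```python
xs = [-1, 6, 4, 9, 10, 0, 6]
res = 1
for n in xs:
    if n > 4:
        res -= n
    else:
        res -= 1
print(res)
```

n=-1: not >4, res = 1-1 = 0
n=6: >4, res = 0-6 = -6
n=4: not >4, res = (-6)-1 = -7
n=9: >4, res = (-7)-9 = -16
n=10: >4, res = (-16)-10 = -26
n=0: not >4, res = (-26)-1 = -27
n=6: >4, res = (-27)-6 = -33

-33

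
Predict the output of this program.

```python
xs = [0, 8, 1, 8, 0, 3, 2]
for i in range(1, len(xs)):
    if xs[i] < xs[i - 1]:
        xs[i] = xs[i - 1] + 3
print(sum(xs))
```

93

i=1: 8>=0, unchanged → [0, 8, 1, 8, 0, 3, 2]
i=2: 1<8, xs[2] = 8+3 = 11 → [0, 8, 11, 8, 0, 3, 2]
i=3: 8<11, xs[3] = 11+3 = 14 → [0, 8, 11, 14, 0, 3, 2]
i=4: 0<14, xs[4] = 14+3 = 17 → [0, 8, 11, 14, 17, 3, 2]
i=5: 3<17, xs[5] = 17+3 = 20 → [0, 8, 11, 14, 17, 20, 2]
i=6: 2<20, xs[6] = 20+3 = 23 → [0, 8, 11, 14, 17, 20, 23]
sum = 93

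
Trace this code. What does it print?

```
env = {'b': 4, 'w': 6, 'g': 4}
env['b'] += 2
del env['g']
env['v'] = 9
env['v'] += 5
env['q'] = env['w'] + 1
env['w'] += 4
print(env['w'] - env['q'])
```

3

env['b'] = 4+2 = 6 → {'b': 6, 'w': 6, 'g': 4}
del 'g' → {'b': 6, 'w': 6}
env['v'] = 9 → {'b': 6, 'w': 6, 'v': 9}
env['v'] = 9+5 = 14 → {'b': 6, 'w': 6, 'v': 14}
env['q'] = env['w']+1 = 7 → {'b': 6, 'w': 6, 'v': 14, 'q': 7}
env['w'] = 6+4 = 10 → {'b': 6, 'w': 10, 'v': 14, 'q': 7}
env['w']-env['q'] = 10-7 = 3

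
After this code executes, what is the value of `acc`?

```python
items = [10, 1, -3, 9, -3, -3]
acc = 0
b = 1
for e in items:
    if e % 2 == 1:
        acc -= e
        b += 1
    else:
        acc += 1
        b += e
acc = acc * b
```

e=10: not odd, acc = 0+1 = 1; b=11
e=1: odd, acc = 1-1 = 0; b=12
e=-3: odd, acc = 0-(-3) = 3; b=13
e=9: odd, acc = 3-9 = -6; b=14
e=-3: odd, acc = (-6)-(-3) = -3; b=15
e=-3: odd, acc = (-3)-(-3) = 0; b=16
acc*b = 0*16 = 0

0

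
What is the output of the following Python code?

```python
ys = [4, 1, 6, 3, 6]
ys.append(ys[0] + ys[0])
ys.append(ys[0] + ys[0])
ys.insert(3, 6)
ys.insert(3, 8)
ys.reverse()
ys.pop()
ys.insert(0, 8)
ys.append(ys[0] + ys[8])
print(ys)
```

append ys[0]+ys[0] = 4+4 = 8 → [4, 1, 6, 3, 6, 8]
append ys[0]+ys[0] = 4+4 = 8 → [4, 1, 6, 3, 6, 8, 8]
insert 6 at 3 → [4, 1, 6, 6, 3, 6, 8, 8]
insert 8 at 3 → [4, 1, 6, 8, 6, 3, 6, 8, 8]
reverse → [8, 8, 6, 3, 6, 8, 6, 1, 4]
pop() removes 4 → [8, 8, 6, 3, 6, 8, 6, 1]
insert 8 at 0 → [8, 8, 8, 6, 3, 6, 8, 6, 1]
append ys[0]+ys[8] = 8+1 = 9 → [8, 8, 8, 6, 3, 6, 8, 6, 1, 9]

[8, 8, 8, 6, 3, 6, 8, 6, 1, 9]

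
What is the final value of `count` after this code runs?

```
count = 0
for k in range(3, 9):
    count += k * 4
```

k=3: count = 0+3*4 = 12
k=4: count = 12+4*4 = 28
k=5: count = 28+5*4 = 48
k=6: count = 48+6*4 = 72
k=7: count = 72+7*4 = 100
k=8: count = 100+8*4 = 132

132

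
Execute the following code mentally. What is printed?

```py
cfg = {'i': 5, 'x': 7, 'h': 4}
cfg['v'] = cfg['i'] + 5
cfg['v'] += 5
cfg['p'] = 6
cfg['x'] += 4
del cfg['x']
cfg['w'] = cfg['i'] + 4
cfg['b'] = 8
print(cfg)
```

cfg['v'] = cfg['i']+5 = 10 → {'i': 5, 'x': 7, 'h': 4, 'v': 10}
cfg['v'] = 10+5 = 15 → {'i': 5, 'x': 7, 'h': 4, 'v': 15}
cfg['p'] = 6 → {'i': 5, 'x': 7, 'h': 4, 'v': 15, 'p': 6}
cfg['x'] = 7+4 = 11 → {'i': 5, 'x': 11, 'h': 4, 'v': 15, 'p': 6}
del 'x' → {'i': 5, 'h': 4, 'v': 15, 'p': 6}
cfg['w'] = cfg['i']+4 = 9 → {'i': 5, 'h': 4, 'v': 15, 'p': 6, 'w': 9}
cfg['b'] = 8 → {'i': 5, 'h': 4, 'v': 15, 'p': 6, 'w': 9, 'b': 8}

{'i': 5, 'h': 4, 'v': 15, 'p': 6, 'w': 9, 'b': 8}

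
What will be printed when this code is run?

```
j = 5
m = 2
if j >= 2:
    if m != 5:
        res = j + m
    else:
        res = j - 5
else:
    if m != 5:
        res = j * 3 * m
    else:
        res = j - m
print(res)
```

7

j=5, m=2
j >= 2 is True; m != 5 is True
→ res = j + m = 7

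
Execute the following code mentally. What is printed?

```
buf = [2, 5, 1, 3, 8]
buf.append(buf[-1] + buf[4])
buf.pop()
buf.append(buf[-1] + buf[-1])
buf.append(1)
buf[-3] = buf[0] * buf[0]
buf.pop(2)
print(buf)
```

[2, 5, 3, 4, 16, 1]

append buf[-1]+buf[4] = 8+8 = 16 → [2, 5, 1, 3, 8, 16]
pop() removes 16 → [2, 5, 1, 3, 8]
append buf[-1]+buf[-1] = 8+8 = 16 → [2, 5, 1, 3, 8, 16]
append 1 → [2, 5, 1, 3, 8, 16, 1]
buf[-3] = buf[0]*buf[0] = 2*2 = 4 → [2, 5, 1, 3, 4, 16, 1]
pop(2) removes 1 → [2, 5, 3, 4, 16, 1]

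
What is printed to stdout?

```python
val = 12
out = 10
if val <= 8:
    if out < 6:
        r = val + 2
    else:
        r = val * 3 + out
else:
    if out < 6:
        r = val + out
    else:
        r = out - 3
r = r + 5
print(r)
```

val=12, out=10
val <= 8 is False; out < 6 is False
→ r = out - 3 = 7
r = 7+5 = 12

12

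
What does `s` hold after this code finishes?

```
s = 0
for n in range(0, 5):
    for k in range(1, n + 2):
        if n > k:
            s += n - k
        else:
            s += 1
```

n=0,k=1: not 0>1, s = 0+1 = 1
n=1,k=1: not 1>1, s = 1+1 = 2
n=1,k=2: not 1>2, s = 2+1 = 3
n=2,k=1: 2>1, s = 3+1 = 4
n=2,k=2: not 2>2, s = 4+1 = 5
n=2,k=3: not 2>3, s = 5+1 = 6
n=3,k=1: 3>1, s = 6+2 = 8
n=3,k=2: 3>2, s = 8+1 = 9
n=3,k=3: not 3>3, s = 9+1 = 10
n=3,k=4: not 3>4, s = 10+1 = 11
n=4,k=1: 4>1, s = 11+3 = 14
n=4,k=2: 4>2, s = 14+2 = 16
n=4,k=3: 4>3, s = 16+1 = 17
n=4,k=4: not 4>4, s = 17+1 = 18
n=4,k=5: not 4>5, s = 18+1 = 19

19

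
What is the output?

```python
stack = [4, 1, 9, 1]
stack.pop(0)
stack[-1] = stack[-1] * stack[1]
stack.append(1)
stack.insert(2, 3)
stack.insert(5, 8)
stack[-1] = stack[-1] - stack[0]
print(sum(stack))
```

30

pop(0) removes 4 → [1, 9, 1]
stack[-1] = stack[-1]*stack[1] = 1*9 = 9 → [1, 9, 9]
append 1 → [1, 9, 9, 1]
insert 3 at 2 → [1, 9, 3, 9, 1]
insert 8 at 5 → [1, 9, 3, 9, 1, 8]
stack[-1] = stack[-1]-stack[0] = 8-1 = 7 → [1, 9, 3, 9, 1, 7]
sum = 30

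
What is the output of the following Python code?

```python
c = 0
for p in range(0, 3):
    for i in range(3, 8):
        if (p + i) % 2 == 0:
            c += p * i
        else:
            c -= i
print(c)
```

-5

p=0,i=3: odd sum, c = 0-3 = -3
p=0,i=4: even sum, c = (-3)+0 = -3
p=0,i=5: odd sum, c = (-3)-5 = -8
p=0,i=6: even sum, c = (-8)+0 = -8
p=0,i=7: odd sum, c = (-8)-7 = -15
p=1,i=3: even sum, c = (-15)+3 = -12
p=1,i=4: odd sum, c = (-12)-4 = -16
p=1,i=5: even sum, c = (-16)+5 = -11
p=1,i=6: odd sum, c = (-11)-6 = -17
p=1,i=7: even sum, c = (-17)+7 = -10
p=2,i=3: odd sum, c = (-10)-3 = -13
p=2,i=4: even sum, c = (-13)+8 = -5
p=2,i=5: odd sum, c = (-5)-5 = -10
p=2,i=6: even sum, c = (-10)+12 = 2
p=2,i=7: odd sum, c = 2-7 = -5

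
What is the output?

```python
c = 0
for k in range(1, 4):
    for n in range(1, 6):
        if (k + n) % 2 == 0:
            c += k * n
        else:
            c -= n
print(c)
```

k=1,n=1: even sum, c = 0+1 = 1
k=1,n=2: odd sum, c = 1-2 = -1
k=1,n=3: even sum, c = (-1)+3 = 2
k=1,n=4: odd sum, c = 2-4 = -2
k=1,n=5: even sum, c = (-2)+5 = 3
k=2,n=1: odd sum, c = 3-1 = 2
k=2,n=2: even sum, c = 2+4 = 6
k=2,n=3: odd sum, c = 6-3 = 3
k=2,n=4: even sum, c = 3+8 = 11
k=2,n=5: odd sum, c = 11-5 = 6
k=3,n=1: even sum, c = 6+3 = 9
k=3,n=2: odd sum, c = 9-2 = 7
k=3,n=3: even sum, c = 7+9 = 16
k=3,n=4: odd sum, c = 16-4 = 12
k=3,n=5: even sum, c = 12+15 = 27

27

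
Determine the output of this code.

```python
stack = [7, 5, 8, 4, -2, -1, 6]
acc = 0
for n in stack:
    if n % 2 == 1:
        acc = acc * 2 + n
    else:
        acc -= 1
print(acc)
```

n=7: odd, acc = 0*2+7 = 7
n=5: odd, acc = 7*2+5 = 19
n=8: not odd, acc = 19-1 = 18
n=4: not odd, acc = 18-1 = 17
n=-2: not odd, acc = 17-1 = 16
n=-1: odd, acc = 16*2+(-1) = 31
n=6: not odd, acc = 31-1 = 30

30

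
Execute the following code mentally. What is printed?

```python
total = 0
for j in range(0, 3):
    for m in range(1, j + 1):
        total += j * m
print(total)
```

7

j=1,m=1: total = 0+1 = 1
j=2,m=1: total = 1+2 = 3
j=2,m=2: total = 3+4 = 7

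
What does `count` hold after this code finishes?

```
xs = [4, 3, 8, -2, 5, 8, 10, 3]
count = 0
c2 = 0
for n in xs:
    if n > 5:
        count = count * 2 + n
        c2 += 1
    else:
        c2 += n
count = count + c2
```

74

n=4: not >5; c2=4
n=3: not >5; c2=7
n=8: >5, count = 0*2+8 = 8; c2=8
n=-2: not >5; c2=6
n=5: not >5; c2=11
n=8: >5, count = 8*2+8 = 24; c2=12
n=10: >5, count = 24*2+10 = 58; c2=13
n=3: not >5; c2=16
count+c2 = 58+16 = 74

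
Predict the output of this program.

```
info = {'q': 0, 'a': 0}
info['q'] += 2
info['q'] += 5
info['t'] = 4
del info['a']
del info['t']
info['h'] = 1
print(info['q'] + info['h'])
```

8

info['q'] = 0+2 = 2 → {'q': 2, 'a': 0}
info['q'] = 2+5 = 7 → {'q': 7, 'a': 0}
info['t'] = 4 → {'q': 7, 'a': 0, 't': 4}
del 'a' → {'q': 7, 't': 4}
del 't' → {'q': 7}
info['h'] = 1 → {'q': 7, 'h': 1}
info['q']+info['h'] = 7+1 = 8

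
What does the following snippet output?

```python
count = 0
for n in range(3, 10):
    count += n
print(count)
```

42

n=3: count = 0+3 = 3
n=4: count = 3+4 = 7
n=5: count = 7+5 = 12
n=6: count = 12+6 = 18
n=7: count = 18+7 = 25
n=8: count = 25+8 = 33
n=9: count = 33+9 = 42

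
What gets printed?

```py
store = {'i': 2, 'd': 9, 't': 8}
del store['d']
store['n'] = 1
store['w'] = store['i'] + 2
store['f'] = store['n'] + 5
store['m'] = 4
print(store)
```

del 'd' → {'i': 2, 't': 8}
store['n'] = 1 → {'i': 2, 't': 8, 'n': 1}
store['w'] = store['i']+2 = 4 → {'i': 2, 't': 8, 'n': 1, 'w': 4}
store['f'] = store['n']+5 = 6 → {'i': 2, 't': 8, 'n': 1, 'w': 4, 'f': 6}
store['m'] = 4 → {'i': 2, 't': 8, 'n': 1, 'w': 4, 'f': 6, 'm': 4}

{'i': 2, 't': 8, 'n': 1, 'w': 4, 'f': 6, 'm': 4}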